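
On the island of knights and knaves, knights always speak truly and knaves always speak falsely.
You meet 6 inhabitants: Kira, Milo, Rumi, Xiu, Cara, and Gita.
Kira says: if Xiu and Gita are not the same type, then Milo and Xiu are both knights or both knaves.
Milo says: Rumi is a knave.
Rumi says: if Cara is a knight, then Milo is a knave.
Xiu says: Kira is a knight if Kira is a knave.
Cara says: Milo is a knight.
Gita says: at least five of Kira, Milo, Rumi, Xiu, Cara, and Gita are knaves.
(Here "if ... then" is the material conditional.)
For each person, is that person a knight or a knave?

Kira is a knight, Milo is a knight, Rumi is a knave, Xiu is a knight, Cara is a knight, and Gita is a knave.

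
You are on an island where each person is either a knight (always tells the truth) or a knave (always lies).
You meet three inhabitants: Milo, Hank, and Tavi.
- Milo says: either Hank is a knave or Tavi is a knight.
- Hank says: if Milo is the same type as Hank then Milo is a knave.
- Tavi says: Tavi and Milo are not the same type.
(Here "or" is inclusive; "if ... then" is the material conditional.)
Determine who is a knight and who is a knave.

Suppose Milo is a knight. Then Milo's statement "either Hank is a knave or Tavi is a knight" would have to be true. Checking the 4 ways to assign the others, none is consistent with every speaker.
(For instance, with Hank=knight, Tavi=knave, Milo's claim "either Hank is a knave or Tavi is a knight" comes out false where it would need to be true.)
So Milo must be a knave, making "either Hank is a knave or Tavi is a knight" false. Taking Milo=knave, Hank=knight, Tavi=knave, each remaining statement checks out:
  Hank (knight): "if Milo is the same type as Hank then Milo is a knave" — true. ✓
  Tavi (knave): "Tavi and Milo are not the same type" — false. ✓
This is the unique consistent assignment.

Milo is a knave, Hank is a knight, and Tavi is a knave.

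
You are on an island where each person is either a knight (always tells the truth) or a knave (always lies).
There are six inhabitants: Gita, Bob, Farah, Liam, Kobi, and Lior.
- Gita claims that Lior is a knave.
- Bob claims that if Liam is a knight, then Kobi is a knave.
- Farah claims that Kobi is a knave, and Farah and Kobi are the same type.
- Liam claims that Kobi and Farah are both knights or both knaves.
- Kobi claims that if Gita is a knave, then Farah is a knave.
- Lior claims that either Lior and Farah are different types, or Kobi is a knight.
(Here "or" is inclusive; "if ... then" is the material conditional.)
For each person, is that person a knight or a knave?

Knights: Bob, Kobi, and Lior. Knaves: Gita, Farah, and Liam.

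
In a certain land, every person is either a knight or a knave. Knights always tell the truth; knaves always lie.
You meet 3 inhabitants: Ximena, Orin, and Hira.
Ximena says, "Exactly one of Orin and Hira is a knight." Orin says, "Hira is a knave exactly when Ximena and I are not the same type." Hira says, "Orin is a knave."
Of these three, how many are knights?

The unique consistent assignment is Ximena=knight, Orin=knave, Hira=knight.
That has 2 knights.

2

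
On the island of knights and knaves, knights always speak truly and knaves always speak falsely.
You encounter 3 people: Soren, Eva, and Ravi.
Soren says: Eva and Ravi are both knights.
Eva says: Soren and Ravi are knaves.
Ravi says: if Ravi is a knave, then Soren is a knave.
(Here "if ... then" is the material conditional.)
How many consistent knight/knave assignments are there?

1

Consistent assignments:
  Soren=knave, Eva=knave, Ravi=knight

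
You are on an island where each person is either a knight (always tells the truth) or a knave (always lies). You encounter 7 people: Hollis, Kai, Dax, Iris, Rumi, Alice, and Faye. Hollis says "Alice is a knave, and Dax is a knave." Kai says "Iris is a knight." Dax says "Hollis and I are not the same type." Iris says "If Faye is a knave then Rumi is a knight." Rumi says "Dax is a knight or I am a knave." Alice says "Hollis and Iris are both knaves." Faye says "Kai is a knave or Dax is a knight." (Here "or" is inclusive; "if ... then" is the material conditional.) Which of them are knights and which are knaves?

Hollis is a knave, and the claim "Alice is a knave, and Dax is a knave" is indeed false.
Since Kai is a knight, "Iris is a knight" needs to be True, which holds.
Since Dax is a knight, "Hollis and I are not the same type" needs to be True, which holds.
Iris (knight): "if Faye is a knave then Rumi is a knight" — True. ✓
Rumi is a knight, so "Dax is a knight or I am a knave" must be True — and it is.
Alice is a knave, so "Hollis and Iris are both knaves" must be false — and it is.
Since Faye is a knight, "Kai is a knave or Dax is a knight" needs to be True, which holds.

Hollis is a knave, Kai is a knight, Dax is a knight, Iris is a knight, Rumi is a knight, Alice is a knave, and Faye is a knight.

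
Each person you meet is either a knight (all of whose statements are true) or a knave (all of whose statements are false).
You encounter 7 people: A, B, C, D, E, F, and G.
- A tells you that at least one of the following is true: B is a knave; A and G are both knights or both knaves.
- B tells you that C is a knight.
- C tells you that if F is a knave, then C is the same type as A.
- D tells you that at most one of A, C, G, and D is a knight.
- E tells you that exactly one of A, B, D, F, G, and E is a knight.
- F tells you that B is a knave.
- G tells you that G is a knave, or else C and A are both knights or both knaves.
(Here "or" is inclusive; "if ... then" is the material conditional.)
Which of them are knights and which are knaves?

A is a knight, and the claim "at least one of the following is true: B is a knave; A and G are both knights or both knaves" is indeed true.
B (knight): "C is a knight" — true. ✓
C is a knight, so "if F is a knave, then C is the same type as A" must be true — and it is.
D is a knave, so "at most one of A, C, G, and D is a knight" must be false — and it is.
Since E is a knave, "exactly one of A, B, D, F, G, and E is a knight" needs to be false, which holds.
Since F is a knave, "B is a knave" needs to be false, which holds.
Since G is a knight, "G is a knave, or else C and A are both knights or both knaves" needs to be true, which holds.

A is a knight, B is a knight, C is a knight, D is a knave, E is a knave, F is a knave, and G is a knight.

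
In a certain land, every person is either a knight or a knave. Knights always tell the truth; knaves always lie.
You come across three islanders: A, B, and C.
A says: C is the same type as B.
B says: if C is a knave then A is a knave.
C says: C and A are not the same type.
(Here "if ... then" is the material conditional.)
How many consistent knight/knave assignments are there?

1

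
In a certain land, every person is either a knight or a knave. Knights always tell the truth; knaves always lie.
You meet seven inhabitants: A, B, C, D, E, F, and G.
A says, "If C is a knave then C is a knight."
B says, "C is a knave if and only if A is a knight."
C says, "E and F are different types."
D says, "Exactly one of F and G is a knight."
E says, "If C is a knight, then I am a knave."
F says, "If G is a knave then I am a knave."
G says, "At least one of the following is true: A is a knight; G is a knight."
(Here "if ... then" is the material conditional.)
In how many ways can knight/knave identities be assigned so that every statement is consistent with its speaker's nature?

1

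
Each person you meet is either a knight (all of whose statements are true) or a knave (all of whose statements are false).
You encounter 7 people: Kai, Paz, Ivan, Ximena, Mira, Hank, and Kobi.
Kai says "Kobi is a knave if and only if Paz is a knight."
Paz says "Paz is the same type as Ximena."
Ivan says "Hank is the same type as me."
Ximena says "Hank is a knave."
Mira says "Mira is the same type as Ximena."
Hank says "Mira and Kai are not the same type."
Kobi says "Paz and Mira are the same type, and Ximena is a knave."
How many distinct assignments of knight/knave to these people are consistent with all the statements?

0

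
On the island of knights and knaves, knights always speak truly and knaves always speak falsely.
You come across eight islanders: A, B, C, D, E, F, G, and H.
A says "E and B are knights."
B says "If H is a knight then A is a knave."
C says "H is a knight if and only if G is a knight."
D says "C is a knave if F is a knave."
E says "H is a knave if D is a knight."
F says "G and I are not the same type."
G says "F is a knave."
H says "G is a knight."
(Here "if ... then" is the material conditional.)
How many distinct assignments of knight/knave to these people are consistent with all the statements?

1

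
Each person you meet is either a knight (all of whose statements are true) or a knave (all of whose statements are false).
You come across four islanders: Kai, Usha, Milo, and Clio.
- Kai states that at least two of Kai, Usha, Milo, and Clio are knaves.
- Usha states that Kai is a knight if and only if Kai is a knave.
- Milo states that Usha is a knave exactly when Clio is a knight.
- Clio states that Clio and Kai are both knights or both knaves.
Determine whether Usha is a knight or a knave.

Usha is a knave.

Consistent assignments: {Kai=knight, Usha=knave, Milo=knave, Clio=knave}
In every consistent assignment, Usha is a knave.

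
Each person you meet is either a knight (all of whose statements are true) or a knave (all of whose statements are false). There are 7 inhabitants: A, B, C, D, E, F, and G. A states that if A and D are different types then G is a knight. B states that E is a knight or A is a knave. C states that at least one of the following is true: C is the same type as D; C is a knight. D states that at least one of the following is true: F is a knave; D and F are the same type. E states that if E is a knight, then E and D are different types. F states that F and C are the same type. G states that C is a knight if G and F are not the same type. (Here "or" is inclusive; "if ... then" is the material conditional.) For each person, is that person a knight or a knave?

A is a knight, and the claim "if A and D are different types then G is a knight" is indeed true.
B is a knight, and the claim "E is a knight or A is a knave" is indeed true.
C is a knight, so "at least one of the following is true: C is the same type as D; C is a knight" must be true — and it is.
D is a knave, so "at least one of the following is true: F is a knave; D and F are the same type" must be false — and it is.
As a knight, E's statement "if E is a knight, then E and D are different types" should be true; it is.
As a knight, F's statement "F and C are the same type" should be true; it is.
G is a knight, so "C is a knight if G and F are not the same type" must be true — and it is.

A is a knight, B is a knight, C is a knight, D is a knave, E is a knight, F is a knight, and G is a knight.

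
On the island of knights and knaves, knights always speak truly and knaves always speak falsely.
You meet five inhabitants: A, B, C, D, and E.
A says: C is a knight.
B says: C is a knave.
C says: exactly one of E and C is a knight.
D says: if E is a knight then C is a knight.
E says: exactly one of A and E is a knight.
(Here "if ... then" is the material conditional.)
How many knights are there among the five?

The unique consistent assignment is A=knave, B=knight, C=knave, D=knight, E=knave.
That has 2 knights.

2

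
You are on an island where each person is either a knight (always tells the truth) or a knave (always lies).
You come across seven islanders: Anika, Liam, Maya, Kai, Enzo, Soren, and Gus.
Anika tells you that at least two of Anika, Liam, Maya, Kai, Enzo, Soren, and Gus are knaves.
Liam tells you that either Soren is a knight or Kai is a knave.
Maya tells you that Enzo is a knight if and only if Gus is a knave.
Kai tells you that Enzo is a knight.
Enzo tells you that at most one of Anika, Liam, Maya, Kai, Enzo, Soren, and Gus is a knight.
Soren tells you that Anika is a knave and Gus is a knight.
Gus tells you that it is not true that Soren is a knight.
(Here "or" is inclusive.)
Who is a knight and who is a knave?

Since Anika is a knight, "at least two of Anika, Liam, Maya, Kai, Enzo, Soren, and Gus are knaves" needs to be true, which holds.
Since Liam is a knight, "either Soren is a knight or Kai is a knave" needs to be true, which holds.
Maya is a knight, so "Enzo is a knight if and only if Gus is a knave" must be true — and it is.
Since Kai is a knave, "Enzo is a knight" needs to be False, which holds.
Enzo (knave): "at most one of Anika, Liam, Maya, Kai, Enzo, Soren, and Gus is a knight" — False. ✓
Since Soren is a knave, "Anika is a knave and Gus is a knight" needs to be False, which holds.
Gus is a knight, so "it is not true that Soren is a knight" must be true — and it is.

Anika is a knight, Liam is a knight, Maya is a knight, Kai is a knave, Enzo is a knave, Soren is a knave, and Gus is a knight.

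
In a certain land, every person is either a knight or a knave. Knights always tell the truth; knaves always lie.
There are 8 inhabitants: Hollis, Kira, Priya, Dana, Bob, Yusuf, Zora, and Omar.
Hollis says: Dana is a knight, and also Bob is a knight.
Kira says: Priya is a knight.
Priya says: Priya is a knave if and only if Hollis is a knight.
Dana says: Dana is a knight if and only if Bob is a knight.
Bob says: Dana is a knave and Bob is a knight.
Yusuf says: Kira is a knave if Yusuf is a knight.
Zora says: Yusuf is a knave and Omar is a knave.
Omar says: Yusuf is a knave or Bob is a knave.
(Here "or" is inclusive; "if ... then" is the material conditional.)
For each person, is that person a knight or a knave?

Knights: Bob and Yusuf. Knaves: Hollis, Kira, Priya, Dana, Zora, and Omar.

Hollis (knave): "Dana is a knight, and also Bob is a knight" — false. ✓
Since Kira is a knave, "Priya is a knight" needs to be false, which holds.
Priya is a knave, and the claim "Priya is a knave if and only if Hollis is a knight" is indeed false.
Dana is a knave; "Dana is a knight if and only if Bob is a knight" is false, as required.
Bob is a knight, so "Dana is a knave and Bob is a knight" must be True — and it is.
As a knight, Yusuf's statement "Kira is a knave if Yusuf is a knight" should be True; it is.
Since Zora is a knave, "Yusuf is a knave and Omar is a knave" needs to be false, which holds.
Omar is a knave, so "Yusuf is a knave or Bob is a knave" must be false — and it is.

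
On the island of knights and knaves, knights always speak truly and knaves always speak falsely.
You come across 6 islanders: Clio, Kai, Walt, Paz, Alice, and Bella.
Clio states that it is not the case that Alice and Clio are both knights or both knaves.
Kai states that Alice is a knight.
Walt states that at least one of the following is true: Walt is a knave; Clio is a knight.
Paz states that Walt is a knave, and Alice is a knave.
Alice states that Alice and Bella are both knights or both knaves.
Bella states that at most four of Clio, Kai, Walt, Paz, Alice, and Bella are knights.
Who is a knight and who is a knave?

Clio is a knight, so "it is not the case that Alice and Clio are both knights or both knaves" must be True — and it is.
Since Kai is a knave, "Alice is a knight" needs to be false, which holds.
Walt is a knight, and the claim "at least one of the following is true: Walt is a knave; Clio is a knight" is indeed True.
Paz is a knave, and the claim "Walt is a knave, and Alice is a knave" is indeed false.
Alice is a knave; "Alice and Bella are both knights or both knaves" is false, as required.
Bella (knight): "at most four of Clio, Kai, Walt, Paz, Alice, and Bella are knights" — True. ✓

Knights: Clio, Walt, and Bella. Knaves: Kai, Paz, and Alice.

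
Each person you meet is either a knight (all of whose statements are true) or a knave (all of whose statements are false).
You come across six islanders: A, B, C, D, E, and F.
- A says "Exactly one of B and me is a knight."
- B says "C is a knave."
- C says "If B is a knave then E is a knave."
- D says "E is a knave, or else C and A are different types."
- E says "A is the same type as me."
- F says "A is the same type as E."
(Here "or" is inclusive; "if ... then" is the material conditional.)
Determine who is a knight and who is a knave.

A is a knight, B is a knave, C is a knight, D is a knight, E is a knave, and F is a knave.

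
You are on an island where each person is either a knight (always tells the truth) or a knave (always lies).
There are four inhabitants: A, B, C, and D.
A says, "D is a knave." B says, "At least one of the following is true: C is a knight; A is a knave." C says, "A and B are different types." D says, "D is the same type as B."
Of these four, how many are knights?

3

The unique consistent assignment is A=knave, B=knight, C=knight, D=knight.
That has 3 knights.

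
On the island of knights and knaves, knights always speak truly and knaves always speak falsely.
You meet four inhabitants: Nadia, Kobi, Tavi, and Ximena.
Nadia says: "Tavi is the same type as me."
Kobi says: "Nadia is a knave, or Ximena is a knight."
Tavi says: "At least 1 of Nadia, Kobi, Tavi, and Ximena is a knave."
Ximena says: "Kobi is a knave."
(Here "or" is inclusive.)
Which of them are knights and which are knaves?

Nadia is a knave, Kobi is a knight, Tavi is a knight, and Ximena is a knave.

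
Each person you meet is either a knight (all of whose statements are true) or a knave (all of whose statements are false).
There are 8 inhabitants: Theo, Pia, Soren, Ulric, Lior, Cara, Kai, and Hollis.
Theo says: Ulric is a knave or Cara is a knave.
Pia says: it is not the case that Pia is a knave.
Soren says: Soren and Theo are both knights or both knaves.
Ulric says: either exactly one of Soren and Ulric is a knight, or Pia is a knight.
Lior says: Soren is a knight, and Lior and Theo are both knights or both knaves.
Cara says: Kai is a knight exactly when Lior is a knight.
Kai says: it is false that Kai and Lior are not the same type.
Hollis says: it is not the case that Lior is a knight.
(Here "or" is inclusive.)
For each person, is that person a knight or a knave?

Theo is a knight, Pia is a knight, Soren is a knight, Ulric is a knight, Lior is a knight, Cara is a knave, Kai is a knave, and Hollis is a knave.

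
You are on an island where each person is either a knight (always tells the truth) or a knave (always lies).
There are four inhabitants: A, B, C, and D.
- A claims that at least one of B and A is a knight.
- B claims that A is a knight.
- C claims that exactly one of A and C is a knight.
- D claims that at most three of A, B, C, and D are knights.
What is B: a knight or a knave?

Consistent assignments: {A=knave, B=knave, C=knight, D=knight}; {A=knave, B=knave, C=knave, D=knight}
In every consistent assignment, B is a knave.

B is a knave.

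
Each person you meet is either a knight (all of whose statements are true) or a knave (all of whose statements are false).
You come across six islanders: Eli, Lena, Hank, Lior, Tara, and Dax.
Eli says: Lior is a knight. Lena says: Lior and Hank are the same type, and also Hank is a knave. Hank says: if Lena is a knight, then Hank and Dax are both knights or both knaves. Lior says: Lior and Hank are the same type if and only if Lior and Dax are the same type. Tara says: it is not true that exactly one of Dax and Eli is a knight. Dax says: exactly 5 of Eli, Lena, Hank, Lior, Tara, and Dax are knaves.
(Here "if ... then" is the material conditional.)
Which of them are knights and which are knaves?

Since Eli is a knave, "Lior is a knight" needs to be false, which holds.
Lena is a knave; "Lior and Hank are the same type, and also Hank is a knave" is false, as required.
As a knight, Hank's statement "if Lena is a knight, then Hank and Dax are both knights or both knaves" should be True; it is.
Since Lior is a knave, "Lior and Hank are the same type if and only if Lior and Dax are the same type" needs to be false, which holds.
Tara is a knight, and the claim "it is not true that exactly one of Dax and Eli is a knight" is indeed True.
Dax (knave): "exactly 5 of Eli, Lena, Hank, Lior, Tara, and Dax are knaves" — false. ✓

Knights: Hank and Tara. Knaves: Eli, Lena, Lior, and Dax.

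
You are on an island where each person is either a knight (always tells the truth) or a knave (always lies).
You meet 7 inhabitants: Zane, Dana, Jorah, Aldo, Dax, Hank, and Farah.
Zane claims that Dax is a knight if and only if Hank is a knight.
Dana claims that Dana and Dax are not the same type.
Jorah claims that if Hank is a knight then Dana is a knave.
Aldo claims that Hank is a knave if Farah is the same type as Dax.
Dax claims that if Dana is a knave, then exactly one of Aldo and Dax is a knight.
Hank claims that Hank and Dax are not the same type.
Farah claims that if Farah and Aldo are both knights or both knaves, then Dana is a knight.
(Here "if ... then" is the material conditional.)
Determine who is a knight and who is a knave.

Knights: Jorah and Hank. Knaves: Zane, Dana, Aldo, Dax, and Farah.

Zane is a knave; "Dax is a knight if and only if Hank is a knight" is false, as required.
Since Dana is a knave, "Dana and Dax are not the same type" needs to be false, which holds.
Jorah is a knight; "if Hank is a knight then Dana is a knave" is True, as required.
Aldo is a knave; "Hank is a knave if Farah is the same type as Dax" is false, as required.
As a knave, Dax's statement "if Dana is a knave, then exactly one of Aldo and Dax is a knight" should be false; it is.
Hank is a knight, and the claim "Hank and Dax are not the same type" is indeed True.
Farah is a knave; "if Farah and Aldo are both knights or both knaves, then Dana is a knight" is false, as required.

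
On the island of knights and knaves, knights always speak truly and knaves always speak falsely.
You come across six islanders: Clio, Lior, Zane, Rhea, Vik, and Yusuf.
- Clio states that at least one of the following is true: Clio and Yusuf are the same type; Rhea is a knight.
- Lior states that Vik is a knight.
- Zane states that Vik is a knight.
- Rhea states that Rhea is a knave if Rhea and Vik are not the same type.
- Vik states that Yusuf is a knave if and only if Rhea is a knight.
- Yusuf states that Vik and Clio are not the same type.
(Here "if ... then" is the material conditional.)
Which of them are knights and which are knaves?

Clio is a knight, Lior is a knight, Zane is a knight, Rhea is a knight, Vik is a knight, and Yusuf is a knave.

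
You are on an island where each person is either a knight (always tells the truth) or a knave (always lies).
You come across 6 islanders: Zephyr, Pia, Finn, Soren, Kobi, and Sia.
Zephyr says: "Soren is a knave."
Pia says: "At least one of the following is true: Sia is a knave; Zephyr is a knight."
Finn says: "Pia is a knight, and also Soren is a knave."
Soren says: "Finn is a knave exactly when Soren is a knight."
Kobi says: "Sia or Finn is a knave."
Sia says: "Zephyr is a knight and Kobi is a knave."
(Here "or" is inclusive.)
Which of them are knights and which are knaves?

Zephyr is a knave, Pia is a knight, Finn is a knave, Soren is a knight, Kobi is a knight, and Sia is a knave.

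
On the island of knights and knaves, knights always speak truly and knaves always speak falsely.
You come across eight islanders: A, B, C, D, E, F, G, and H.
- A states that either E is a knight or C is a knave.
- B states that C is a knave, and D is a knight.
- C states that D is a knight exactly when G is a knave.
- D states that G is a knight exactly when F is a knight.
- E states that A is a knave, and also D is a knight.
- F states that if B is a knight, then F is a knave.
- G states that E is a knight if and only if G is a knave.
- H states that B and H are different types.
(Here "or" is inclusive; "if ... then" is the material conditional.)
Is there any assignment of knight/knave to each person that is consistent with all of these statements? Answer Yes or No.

Yes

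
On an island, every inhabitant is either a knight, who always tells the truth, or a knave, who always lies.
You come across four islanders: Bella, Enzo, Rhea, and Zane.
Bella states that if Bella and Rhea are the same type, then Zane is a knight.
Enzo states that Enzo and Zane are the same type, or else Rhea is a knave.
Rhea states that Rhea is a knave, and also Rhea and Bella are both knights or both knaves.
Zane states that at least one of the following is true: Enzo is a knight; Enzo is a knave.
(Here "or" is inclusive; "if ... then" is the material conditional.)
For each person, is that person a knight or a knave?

Bella is a knight, Enzo is a knight, Rhea is a knave, and Zane is a knight.

Bella is a knight, and the claim "if Bella and Rhea are the same type, then Zane is a knight" is indeed True.
Enzo is a knight; "Enzo and Zane are the same type, or else Rhea is a knave" is True, as required.
Rhea is a knave, and the claim "Rhea is a knave, and also Rhea and Bella are both knights or both knaves" is indeed False.
Zane is a knight, and the claim "at least one of the following is true: Enzo is a knight; Enzo is a knave" is indeed True.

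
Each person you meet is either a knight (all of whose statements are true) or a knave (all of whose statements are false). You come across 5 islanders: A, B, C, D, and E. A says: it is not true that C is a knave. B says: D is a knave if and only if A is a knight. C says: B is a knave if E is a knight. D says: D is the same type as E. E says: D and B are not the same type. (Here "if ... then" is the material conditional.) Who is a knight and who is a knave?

A is a knight, B is a knave, C is a knight, D is a knight, and E is a knight.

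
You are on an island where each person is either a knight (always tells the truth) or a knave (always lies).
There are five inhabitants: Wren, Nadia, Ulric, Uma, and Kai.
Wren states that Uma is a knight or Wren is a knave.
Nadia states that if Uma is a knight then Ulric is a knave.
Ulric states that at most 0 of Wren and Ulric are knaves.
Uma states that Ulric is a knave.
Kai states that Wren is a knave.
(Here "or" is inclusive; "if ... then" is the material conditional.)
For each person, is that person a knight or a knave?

Wren is a knight, so "Uma is a knight or Wren is a knave" must be True — and it is.
Nadia is a knight, and the claim "if Uma is a knight then Ulric is a knave" is indeed True.
Since Ulric is a knave, "at most 0 of Wren and Ulric are knaves" needs to be false, which holds.
Since Uma is a knight, "Ulric is a knave" needs to be True, which holds.
Since Kai is a knave, "Wren is a knave" needs to be false, which holds.

Wren is a knight, Nadia is a knight, Ulric is a knave, Uma is a knight, and Kai is a knave.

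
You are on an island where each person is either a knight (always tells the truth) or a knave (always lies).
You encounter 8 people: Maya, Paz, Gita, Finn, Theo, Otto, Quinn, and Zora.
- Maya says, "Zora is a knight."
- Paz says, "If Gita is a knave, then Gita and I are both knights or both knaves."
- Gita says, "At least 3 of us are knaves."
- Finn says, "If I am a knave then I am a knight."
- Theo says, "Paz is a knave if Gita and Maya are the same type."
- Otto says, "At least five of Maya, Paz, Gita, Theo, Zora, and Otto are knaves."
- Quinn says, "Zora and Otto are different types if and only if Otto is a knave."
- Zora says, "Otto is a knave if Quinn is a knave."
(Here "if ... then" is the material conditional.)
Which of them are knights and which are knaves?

Maya is a knight; "Zora is a knight" is True, as required.
Since Paz is a knight, "if Gita is a knave, then Gita and I are both knights or both knaves" needs to be True, which holds.
Gita is a knight, and the claim "at least 3 of us are knaves" is indeed True.
Finn is a knave, so "if I am a knave then I am a knight" must be False — and it is.
As a knave, Theo's statement "Paz is a knave if Gita and Maya are the same type" should be False; it is.
Otto is a knave, so "at least five of Maya, Paz, Gita, Theo, Zora, and Otto are knaves" must be False — and it is.
Quinn is a knight, and the claim "Zora and Otto are different types if and only if Otto is a knave" is indeed True.
Zora (knight): "Otto is a knave if Quinn is a knave" — True. ✓

Maya is a knight, Paz is a knight, Gita is a knight, Finn is a knave, Theo is a knave, Otto is a knave, Quinn is a knight, and Zora is a knight.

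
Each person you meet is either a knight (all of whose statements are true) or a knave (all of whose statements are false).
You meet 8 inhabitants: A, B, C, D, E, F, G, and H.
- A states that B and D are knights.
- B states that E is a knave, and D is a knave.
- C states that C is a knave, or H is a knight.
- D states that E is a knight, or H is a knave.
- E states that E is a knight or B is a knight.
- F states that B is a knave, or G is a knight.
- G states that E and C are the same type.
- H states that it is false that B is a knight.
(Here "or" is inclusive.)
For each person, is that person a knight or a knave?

Since A is a knave, "B and D are knights" needs to be false, which holds.
Since B is a knave, "E is a knave, and D is a knave" needs to be false, which holds.
C (knight): "C is a knave, or H is a knight" — True. ✓
D is a knight, and the claim "E is a knight, or H is a knave" is indeed True.
As a knight, E's statement "E is a knight or B is a knight" should be True; it is.
F is a knight, and the claim "B is a knave, or G is a knight" is indeed True.
G (knight): "E and C are the same type" — True. ✓
H is a knight, so "it is false that B is a knight" must be True — and it is.

A is a knave, B is a knave, C is a knight, D is a knight, E is a knight, F is a knight, G is a knight, and H is a knight.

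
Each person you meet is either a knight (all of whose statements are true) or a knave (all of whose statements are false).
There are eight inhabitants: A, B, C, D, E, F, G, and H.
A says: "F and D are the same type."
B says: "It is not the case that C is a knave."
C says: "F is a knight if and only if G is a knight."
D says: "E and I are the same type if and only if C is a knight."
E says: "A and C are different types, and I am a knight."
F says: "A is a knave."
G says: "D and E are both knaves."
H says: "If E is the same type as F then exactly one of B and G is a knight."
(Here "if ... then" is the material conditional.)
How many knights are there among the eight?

3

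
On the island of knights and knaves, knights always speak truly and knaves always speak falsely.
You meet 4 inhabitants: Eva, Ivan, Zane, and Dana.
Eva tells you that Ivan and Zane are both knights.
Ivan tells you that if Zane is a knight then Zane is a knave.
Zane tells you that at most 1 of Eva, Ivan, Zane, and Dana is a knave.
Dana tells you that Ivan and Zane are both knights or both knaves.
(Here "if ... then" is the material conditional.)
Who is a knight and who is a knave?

Eva is a knave, Ivan is a knight, Zane is a knave, and Dana is a knave.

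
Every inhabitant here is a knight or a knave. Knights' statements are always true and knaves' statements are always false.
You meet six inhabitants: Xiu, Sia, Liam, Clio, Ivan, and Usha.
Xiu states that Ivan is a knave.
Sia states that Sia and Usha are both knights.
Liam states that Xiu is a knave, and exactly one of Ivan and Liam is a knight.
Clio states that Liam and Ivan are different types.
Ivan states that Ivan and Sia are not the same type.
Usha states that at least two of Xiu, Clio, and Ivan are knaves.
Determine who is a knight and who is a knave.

Xiu is a knight, Sia is a knave, Liam is a knave, Clio is a knave, Ivan is a knave, and Usha is a knight.

Xiu is a knight; "Ivan is a knave" is true, as required.
Sia (knave): "Sia and Usha are both knights" — False. ✓
Liam is a knave, and the claim "Xiu is a knave, and exactly one of Ivan and Liam is a knight" is indeed False.
Clio (knave): "Liam and Ivan are different types" — False. ✓
Ivan is a knave, and the claim "Ivan and Sia are not the same type" is indeed False.
Since Usha is a knight, "at least two of Xiu, Clio, and Ivan are knaves" needs to be true, which holds.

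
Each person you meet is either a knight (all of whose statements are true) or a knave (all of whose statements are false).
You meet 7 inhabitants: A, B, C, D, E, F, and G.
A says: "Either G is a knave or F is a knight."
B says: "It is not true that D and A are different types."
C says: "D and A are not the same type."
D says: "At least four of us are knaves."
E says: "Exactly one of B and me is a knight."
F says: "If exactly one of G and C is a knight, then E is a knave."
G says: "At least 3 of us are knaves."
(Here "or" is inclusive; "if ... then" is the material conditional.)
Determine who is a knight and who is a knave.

As a knight, A's statement "either G is a knave or F is a knight" should be true; it is.
B is a knave; "it is not true that D and A are different types" is false, as required.
C is a knight, and the claim "D and A are not the same type" is indeed true.
D is a knave; "at least four of us are knaves" is false, as required.
E is a knave, so "exactly one of B and me is a knight" must be false — and it is.
F (knight): "if exactly one of G and C is a knight, then E is a knave" — true. ✓
Since G is a knight, "at least 3 of us are knaves" needs to be true, which holds.

A is a knight, B is a knave, C is a knight, D is a knave, E is a knave, F is a knight, and G is a knight.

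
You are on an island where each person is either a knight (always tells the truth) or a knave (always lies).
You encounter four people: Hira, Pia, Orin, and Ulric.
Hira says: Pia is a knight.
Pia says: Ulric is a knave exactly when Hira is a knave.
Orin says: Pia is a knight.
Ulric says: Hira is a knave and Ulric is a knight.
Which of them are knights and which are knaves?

Knights: Ulric. Knaves: Hira, Pia, and Orin.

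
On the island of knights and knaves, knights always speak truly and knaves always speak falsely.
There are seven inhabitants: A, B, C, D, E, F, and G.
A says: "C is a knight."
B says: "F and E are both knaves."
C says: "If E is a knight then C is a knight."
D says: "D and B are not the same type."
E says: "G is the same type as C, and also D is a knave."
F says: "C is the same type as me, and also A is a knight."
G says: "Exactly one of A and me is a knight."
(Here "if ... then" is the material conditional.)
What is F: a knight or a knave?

Consistent assignments: {A=knave, B=knave, C=knave, D=knave, E=knight, F=knave, G=knave}
In every consistent assignment, F is a knave.

F is a knave.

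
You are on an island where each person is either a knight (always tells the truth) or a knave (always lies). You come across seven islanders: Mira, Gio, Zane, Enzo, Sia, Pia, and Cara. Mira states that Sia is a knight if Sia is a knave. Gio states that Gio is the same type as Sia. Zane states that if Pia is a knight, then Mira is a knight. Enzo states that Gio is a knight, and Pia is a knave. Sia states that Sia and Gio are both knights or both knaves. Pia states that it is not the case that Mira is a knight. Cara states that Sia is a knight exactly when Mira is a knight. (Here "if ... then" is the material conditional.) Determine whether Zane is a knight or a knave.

Zane is a knight.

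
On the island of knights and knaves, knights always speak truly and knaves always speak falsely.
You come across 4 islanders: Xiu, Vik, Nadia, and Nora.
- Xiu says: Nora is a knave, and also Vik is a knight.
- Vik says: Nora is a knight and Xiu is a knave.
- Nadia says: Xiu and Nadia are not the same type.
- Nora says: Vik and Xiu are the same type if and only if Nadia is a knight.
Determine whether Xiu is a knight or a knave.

Consistent assignments: {Xiu=knave, Vik=knight, Nadia=knave, Nora=knight}; {Xiu=knave, Vik=knave, Nadia=knave, Nora=knave}
In every consistent assignment, Xiu is a knave.

Xiu is a knave.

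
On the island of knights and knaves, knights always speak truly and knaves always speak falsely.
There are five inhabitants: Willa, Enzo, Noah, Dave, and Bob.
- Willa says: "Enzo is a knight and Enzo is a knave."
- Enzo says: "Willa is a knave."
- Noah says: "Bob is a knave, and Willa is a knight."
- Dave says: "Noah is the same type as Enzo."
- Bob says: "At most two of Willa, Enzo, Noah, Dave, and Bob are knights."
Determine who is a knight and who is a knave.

Knights: Enzo and Bob. Knaves: Willa, Noah, and Dave.

Willa (knave): "Enzo is a knight and Enzo is a knave" — False. ✓
Enzo (knight): "Willa is a knave" — True. ✓
As a knave, Noah's statement "Bob is a knave, and Willa is a knight" should be False; it is.
Dave is a knave, and the claim "Noah is the same type as Enzo" is indeed False.
Bob is a knight, so "at most two of Willa, Enzo, Noah, Dave, and Bob are knights" must be True — and it is.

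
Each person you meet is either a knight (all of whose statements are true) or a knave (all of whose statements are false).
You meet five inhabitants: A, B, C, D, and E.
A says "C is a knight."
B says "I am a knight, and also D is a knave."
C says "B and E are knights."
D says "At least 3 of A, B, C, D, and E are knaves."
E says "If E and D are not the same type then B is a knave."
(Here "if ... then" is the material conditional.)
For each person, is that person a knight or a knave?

Knights: D and E. Knaves: A, B, and C.

A is a knave, so "C is a knight" must be False — and it is.
B (knave): "I am a knight, and also D is a knave" — False. ✓
C is a knave; "B and E are knights" is False, as required.
D is a knight, and the claim "at least 3 of A, B, C, D, and E are knaves" is indeed True.
Since E is a knight, "if E and D are not the same type then B is a knave" needs to be True, which holds.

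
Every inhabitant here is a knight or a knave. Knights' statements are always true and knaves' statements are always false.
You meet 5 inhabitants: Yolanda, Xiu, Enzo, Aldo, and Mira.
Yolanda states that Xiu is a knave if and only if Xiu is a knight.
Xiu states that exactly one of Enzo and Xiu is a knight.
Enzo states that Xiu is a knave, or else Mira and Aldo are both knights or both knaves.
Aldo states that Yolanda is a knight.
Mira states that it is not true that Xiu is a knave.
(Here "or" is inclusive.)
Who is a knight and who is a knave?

Yolanda is a knave, Xiu is a knight, Enzo is a knave, Aldo is a knave, and Mira is a knight.

Suppose Yolanda is a knight. Then Yolanda's statement "Xiu is a knave if and only if Xiu is a knight" would have to be true. Checking the 16 ways to assign the others, none is consistent with every speaker.
(For instance, with Xiu=knight, Enzo=knave, Aldo=knave, Mira=knight, Yolanda's claim "Xiu is a knave if and only if Xiu is a knight" comes out false where it would need to be true.)
So Yolanda must be a knave, making "Xiu is a knave if and only if Xiu is a knight" false. Taking Yolanda=knave, Xiu=knight, Enzo=knave, Aldo=knave, Mira=knight, each remaining statement checks out:
  Xiu (knight): "exactly one of Enzo and Xiu is a knight" — true. ✓
  Enzo (knave): "Xiu is a knave, or else Mira and Aldo are both knights or both knaves" — false. ✓
  Aldo (knave): "Yolanda is a knight" — false. ✓
  Mira (knight): "it is not true that Xiu is a knave" — true. ✓
This is the unique consistent assignment.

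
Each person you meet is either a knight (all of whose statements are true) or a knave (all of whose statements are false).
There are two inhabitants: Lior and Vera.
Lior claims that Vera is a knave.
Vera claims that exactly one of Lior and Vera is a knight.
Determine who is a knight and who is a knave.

Knights: Vera. Knaves: Lior.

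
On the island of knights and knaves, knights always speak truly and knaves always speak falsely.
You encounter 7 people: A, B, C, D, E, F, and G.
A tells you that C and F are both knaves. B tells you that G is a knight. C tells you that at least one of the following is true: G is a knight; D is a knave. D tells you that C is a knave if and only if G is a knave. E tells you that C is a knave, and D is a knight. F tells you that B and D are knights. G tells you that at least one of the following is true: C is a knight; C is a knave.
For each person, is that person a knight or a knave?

Since A is a knave, "C and F are both knaves" needs to be False, which holds.
B is a knight, and the claim "G is a knight" is indeed true.
As a knight, C's statement "at least one of the following is true: G is a knight; D is a knave" should be true; it is.
Since D is a knight, "C is a knave if and only if G is a knave" needs to be true, which holds.
E is a knave, and the claim "C is a knave, and D is a knight" is indeed False.
Since F is a knight, "B and D are knights" needs to be true, which holds.
G is a knight, so "at least one of the following is true: C is a knight; C is a knave" must be true — and it is.

A is a knave, B is a knight, C is a knight, D is a knight, E is a knave, F is a knight, and G is a knight.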